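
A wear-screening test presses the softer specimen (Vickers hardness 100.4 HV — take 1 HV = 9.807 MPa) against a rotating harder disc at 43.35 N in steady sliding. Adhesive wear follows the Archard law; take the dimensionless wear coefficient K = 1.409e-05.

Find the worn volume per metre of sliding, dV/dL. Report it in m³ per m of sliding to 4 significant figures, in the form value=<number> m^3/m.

value=6.203e-13 m^3/m

Every step keeps full precision — printed values are rounded. Rounded once at the end, at four significant digits.
Convert: Hardness H = 100.4 HV × 9.807 MPa/HV = 984.6 MPa = 9.846e+08 Pa.
As SI base values: W = 43.35 N, H = 9.846e+08 Pa, K = 1.409e-05.
The wear rate dV/dL = K·W/H — distance-free: 1.409e-05 · 43.35 / 9.846e+08 = 6.203e-13 m³/m.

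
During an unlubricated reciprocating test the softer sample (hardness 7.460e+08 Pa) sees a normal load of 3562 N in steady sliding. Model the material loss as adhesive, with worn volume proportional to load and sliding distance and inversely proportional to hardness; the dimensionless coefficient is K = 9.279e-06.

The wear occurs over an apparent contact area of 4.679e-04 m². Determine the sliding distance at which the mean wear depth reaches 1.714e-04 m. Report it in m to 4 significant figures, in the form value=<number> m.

value=1810 m

All working math keeps full precision, and intermediates are displayed rounded. Rounded once at the end, at four significant figures.
Expressed in SI base units: W = 3562 N, H = 7.460e+08 Pa, K = 9.279e-06.
Allowed volume V_lim = h_lim·A = 1.714e-04 · 4.679e-04 = 8.020e-08 m³.
Inverting, life L = V_lim·H/(K·W) = 8.020e-08 · 7.460e+08 / (9.279e-06 · 3562) = 1810 m.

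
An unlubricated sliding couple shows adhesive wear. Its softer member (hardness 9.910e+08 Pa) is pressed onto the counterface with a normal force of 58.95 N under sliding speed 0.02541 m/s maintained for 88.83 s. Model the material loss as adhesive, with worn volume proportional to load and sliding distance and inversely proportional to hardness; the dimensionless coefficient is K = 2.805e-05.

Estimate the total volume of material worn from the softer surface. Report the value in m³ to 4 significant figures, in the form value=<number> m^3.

The computation holds full precision, and intermediates are printed rounded; rounded once at the end, at four significant figures.
Total distance L = v·t = 0.02541 m/s × 88.83 s = 2.257 m.
Expressed in SI base units: W = 58.95 N, H = 9.910e+08 Pa, K = 2.805e-05.
Wear volume V = K·W·L/H = 2.805e-05 · 58.95 · 2.257 / 9.910e+08 = 3.766e-12 m³.

value=3.766e-12 m^3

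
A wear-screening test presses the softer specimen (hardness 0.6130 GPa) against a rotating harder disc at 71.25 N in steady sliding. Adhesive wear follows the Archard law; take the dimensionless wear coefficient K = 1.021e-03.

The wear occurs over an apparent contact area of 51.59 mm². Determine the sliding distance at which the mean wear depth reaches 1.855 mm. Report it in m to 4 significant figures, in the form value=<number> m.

All arithmetic maintains exact precision, and intermediates are shown rounded, and a single final rounding, at 4 significant figures.
Convert: Hardness H = 0.6130 GPa = 6.130e+08 Pa.
Convert: Contact area A = 51.59 mm² = 5.159e-05 m².
Convert: Depth limit h_lim = 1.855 mm = 0.001855 m.
Restated in SI base units: W = 71.25 N, H = 6.130e+08 Pa, K = 1.021e-03.
Allowed volume V_lim = h_lim·A = 0.001855 · 5.159e-05 = 9.570e-08 m³.
So the life L = V_lim·H/(K·W) = 9.570e-08 · 6.130e+08 / (1.021e-03 · 71.25) = 806.4 m.

value=806.4 m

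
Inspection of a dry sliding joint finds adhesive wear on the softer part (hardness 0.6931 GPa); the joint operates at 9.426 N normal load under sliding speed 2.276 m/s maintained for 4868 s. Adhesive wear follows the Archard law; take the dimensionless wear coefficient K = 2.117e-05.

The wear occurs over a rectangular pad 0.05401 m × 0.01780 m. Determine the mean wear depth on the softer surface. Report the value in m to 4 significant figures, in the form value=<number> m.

value=3.318e-06 m

Displayed values are rounded. Each operation keeps full float precision; rounded just once to 4 significant figures.
Distance covered L = v·t = 2.276 m/s × 4868 s = 1.108e+04 m.
Hardness H = 0.6931 GPa = 6.931e+08 Pa.
Contact area A = 0.05401 m × 0.01780 m = 9.614e-04 m².
SI base units throughout: W = 9.426 N, H = 6.931e+08 Pa, K = 2.117e-05.
The Archard volume V = K·W·L/H = 2.117e-05 · 9.426 · 1.108e+04 / 6.931e+08 = 3.190e-09 m³.
Depth h = V/A = 3.190e-09 / 9.614e-04 = 3.318e-06 m.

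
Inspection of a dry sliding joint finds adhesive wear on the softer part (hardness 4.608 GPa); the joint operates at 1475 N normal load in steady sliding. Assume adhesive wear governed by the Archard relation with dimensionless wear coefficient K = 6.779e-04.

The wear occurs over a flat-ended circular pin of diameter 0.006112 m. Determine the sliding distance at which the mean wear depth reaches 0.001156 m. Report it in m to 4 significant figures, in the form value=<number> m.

value=156.3 m

The computation maintains full precision, and intermediate values are displayed rounded. Rounded just once to 4 significant figures.
Hardness H = 4.608 GPa = 4.608e+09 Pa.
Contact area A = π·d²/4 = π·(0.006112 m)²/4 = 2.934e-05 m².
As SI base values: W = 1475 N, H = 4.608e+09 Pa, K = 6.779e-04.
At the depth limit, V_lim = h_lim·A = 0.001156 · 2.934e-05 = 3.392e-08 m³.
Thus life L = V_lim·H/(K·W) = 3.392e-08 · 4.608e+09 / (6.779e-04 · 1475) = 156.3 m.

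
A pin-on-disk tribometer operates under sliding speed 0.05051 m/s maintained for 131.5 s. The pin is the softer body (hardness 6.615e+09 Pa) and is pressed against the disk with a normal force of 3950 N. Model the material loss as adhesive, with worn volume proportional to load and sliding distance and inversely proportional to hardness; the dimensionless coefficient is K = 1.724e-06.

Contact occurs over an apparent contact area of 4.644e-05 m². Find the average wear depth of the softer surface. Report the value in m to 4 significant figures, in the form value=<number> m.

value=1.472e-07 m

All arithmetic carries full float precision. Quoted intermediates are rounded. Rounded just once: 4 significant digits.
Distance covered L = v·t = 0.05051 m/s × 131.5 s = 6.642 m.
In SI base units, W = 3950 N, H = 6.615e+09 Pa, K = 1.724e-06.
Wear volume V = K·W·L/H = 1.724e-06 · 3950 · 6.642 / 6.615e+09 = 6.838e-12 m³.
Mean wear depth h = V/A = 6.838e-12 / 4.644e-05 = 1.472e-07 m.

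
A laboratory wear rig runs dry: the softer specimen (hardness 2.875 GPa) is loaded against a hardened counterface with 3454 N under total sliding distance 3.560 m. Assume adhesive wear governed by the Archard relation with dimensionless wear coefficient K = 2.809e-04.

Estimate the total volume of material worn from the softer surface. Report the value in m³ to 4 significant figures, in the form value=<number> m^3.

All working math maintains full float precision — intermediate values are shown rounded, and rounded just once: four significant figures.
Convert: Hardness H = 2.875 GPa = 2.875e+09 Pa.
Expressed in SI base units: W = 3454 N, H = 2.875e+09 Pa, K = 2.809e-04.
Archard relation: V = K·W·L/H = 2.809e-04 · 3454 · 3.560 / 2.875e+09 = 1.201e-09 m³.

value=1.201e-09 m^3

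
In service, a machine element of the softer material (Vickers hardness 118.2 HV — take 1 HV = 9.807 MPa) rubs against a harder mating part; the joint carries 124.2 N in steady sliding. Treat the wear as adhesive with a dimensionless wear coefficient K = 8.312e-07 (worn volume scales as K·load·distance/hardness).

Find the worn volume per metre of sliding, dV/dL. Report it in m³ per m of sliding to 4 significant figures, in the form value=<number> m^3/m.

value=8.906e-14 m^3/m

Intermediate values are printed rounded. All arithmetic keeps exact precision, and rounded once at the end to four significant digits.
Convert: Hardness H = 118.2 HV × 9.807 MPa/HV = 1159 MPa = 1.159e+09 Pa.
As SI base values: W = 124.2 N, H = 1.159e+09 Pa, K = 8.312e-07.
Rate of wear dV/dL = K·W/H: 8.312e-07 · 124.2 / 1.159e+09 = 8.906e-14 m³/m.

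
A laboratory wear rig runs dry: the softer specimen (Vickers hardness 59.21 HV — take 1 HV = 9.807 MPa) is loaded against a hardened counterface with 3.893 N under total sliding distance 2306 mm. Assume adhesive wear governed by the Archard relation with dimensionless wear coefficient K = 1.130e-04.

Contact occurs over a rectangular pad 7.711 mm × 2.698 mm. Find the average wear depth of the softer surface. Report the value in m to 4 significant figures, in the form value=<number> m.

value=8.397e-08 m

Intermediates are printed rounded, and all working math holds full float precision. Rounded just once: four significant figures.
Convert: The distance L = 2306 mm = 2.306 m.
Convert: Hardness H = 59.21 HV × 9.807 MPa/HV = 580.7 MPa = 5.807e+08 Pa.
Convert: Pad sides 7.711 mm × 2.698 mm = 0.007711 m × 0.002698 m. Contact area A = 0.007711 m × 0.002698 m = 2.080e-05 m².
As SI base values: W = 3.893 N, H = 5.807e+08 Pa, K = 1.130e-04.
Volume removed: V = K·W·L/H = 1.130e-04 · 3.893 · 2.306 / 5.807e+08 = 1.747e-12 m³.
Average depth h = V/A = 1.747e-12 / 2.080e-05 = 8.397e-08 m.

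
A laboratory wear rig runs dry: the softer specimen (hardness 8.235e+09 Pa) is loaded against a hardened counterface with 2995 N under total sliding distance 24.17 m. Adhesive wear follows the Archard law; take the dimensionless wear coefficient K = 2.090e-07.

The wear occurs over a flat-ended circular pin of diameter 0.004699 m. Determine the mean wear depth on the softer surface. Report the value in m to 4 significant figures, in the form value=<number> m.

value=1.059e-07 m

Each operation runs at full precision. Intermediate values are displayed rounded; one last rounding, at four significant digits.
Convert: Contact area A = π·d²/4 = π·(0.004699 m)²/4 = 1.734e-05 m².
Restated in SI base units: W = 2995 N, H = 8.235e+09 Pa, K = 2.090e-07.
Apply Archard: V = K·W·L/H = 2.090e-07 · 2995 · 24.17 / 8.235e+09 = 1.837e-12 m³.
Mean wear depth h = V/A = 1.837e-12 / 1.734e-05 = 1.059e-07 m.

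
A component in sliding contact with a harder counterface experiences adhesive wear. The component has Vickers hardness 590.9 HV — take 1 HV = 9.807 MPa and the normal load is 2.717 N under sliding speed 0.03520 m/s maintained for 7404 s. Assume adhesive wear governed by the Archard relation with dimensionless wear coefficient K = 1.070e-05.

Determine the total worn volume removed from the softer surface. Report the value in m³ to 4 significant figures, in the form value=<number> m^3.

value=1.307e-12 m^3

Intermediate values appear rounded. Every step maintains exact precision, and one final rounding to four significant digits.
Total distance L = v·t = 0.03520 m/s × 7404 s = 260.6 m.
Hardness H = 590.9 HV × 9.807 MPa/HV = 5795 MPa = 5.795e+09 Pa.
In SI base units, W = 2.717 N, H = 5.795e+09 Pa, K = 1.070e-05.
By Archard's law, V = K·W·L/H = 1.070e-05 · 2.717 · 260.6 / 5.795e+09 = 1.307e-12 m³.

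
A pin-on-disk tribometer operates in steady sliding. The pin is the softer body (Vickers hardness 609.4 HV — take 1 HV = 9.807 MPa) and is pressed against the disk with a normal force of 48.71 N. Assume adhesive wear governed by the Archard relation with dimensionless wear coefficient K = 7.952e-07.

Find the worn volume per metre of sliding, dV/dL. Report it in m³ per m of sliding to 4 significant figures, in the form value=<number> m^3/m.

The intermediates are displayed rounded. Each operation keeps full float precision, and rounded just once: 4 significant figures.
Hardness H = 609.4 HV × 9.807 MPa/HV = 5976 MPa = 5.976e+09 Pa.
Expressed in SI base units: W = 48.71 N, H = 5.976e+09 Pa, K = 7.952e-07.
Rate of wear dV/dL = K·W/H, per unit distance: 7.952e-07 · 48.71 / 5.976e+09 = 6.481e-15 m³/m.

value=6.481e-15 m^3/m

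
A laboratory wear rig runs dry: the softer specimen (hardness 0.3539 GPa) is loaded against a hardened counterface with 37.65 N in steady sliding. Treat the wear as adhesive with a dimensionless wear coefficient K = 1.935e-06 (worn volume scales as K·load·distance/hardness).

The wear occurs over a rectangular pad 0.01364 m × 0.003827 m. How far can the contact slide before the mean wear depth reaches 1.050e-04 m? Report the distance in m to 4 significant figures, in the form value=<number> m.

value=2.663e+04 m

Intermediate values appear rounded; each operation holds full precision — rounded just once, at four significant digits.
Hardness H = 0.3539 GPa = 3.539e+08 Pa.
Contact area A = 0.01364 m × 0.003827 m = 5.220e-05 m².
Collected in SI base units: W = 37.65 N, H = 3.539e+08 Pa, K = 1.935e-06.
Allowed volume V_lim = h_lim·A = 1.050e-04 · 5.220e-05 = 5.481e-09 m³.
Life L = V_lim·H/(K·W) = 5.481e-09 · 3.539e+08 / (1.935e-06 · 37.65) = 2.663e+04 m.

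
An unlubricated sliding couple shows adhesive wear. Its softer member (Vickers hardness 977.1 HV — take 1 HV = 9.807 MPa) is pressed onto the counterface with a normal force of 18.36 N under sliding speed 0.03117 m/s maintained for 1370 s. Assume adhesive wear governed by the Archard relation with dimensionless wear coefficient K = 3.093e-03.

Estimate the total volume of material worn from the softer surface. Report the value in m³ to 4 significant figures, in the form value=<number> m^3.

value=2.531e-10 m^3

Shown intermediates are rounded, and all working math keeps full precision, and one last rounding to four significant digits.
Path length L = v·t = 0.03117 m/s × 1370 s = 42.70 m.
Hardness H = 977.1 HV × 9.807 MPa/HV = 9582 MPa = 9.582e+09 Pa.
Restated in SI base units: W = 18.36 N, H = 9.582e+09 Pa, K = 3.093e-03.
The Archard volume V = K·W·L/H = 3.093e-03 · 18.36 · 42.70 / 9.582e+09 = 2.531e-10 m³.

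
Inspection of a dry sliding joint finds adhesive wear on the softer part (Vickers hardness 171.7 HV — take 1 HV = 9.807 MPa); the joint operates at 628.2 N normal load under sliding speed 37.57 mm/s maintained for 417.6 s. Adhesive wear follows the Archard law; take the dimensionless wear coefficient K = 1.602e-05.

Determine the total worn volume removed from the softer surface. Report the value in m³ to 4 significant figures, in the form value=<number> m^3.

value=9.377e-11 m^3

The computation carries full precision. Intermediate values are displayed rounded. Rounded just once to 4 significant digits.
Convert: Sliding speed v = 37.57 mm/s = 0.03757 m/s. Distance covered L = v·t = 0.03757 m/s × 417.6 s = 15.69 m.
Convert: Hardness H = 171.7 HV × 9.807 MPa/HV = 1684 MPa = 1.684e+09 Pa.
As SI base values: W = 628.2 N, H = 1.684e+09 Pa, K = 1.602e-05.
Apply Archard: V = K·W·L/H = 1.602e-05 · 628.2 · 15.69 / 1.684e+09 = 9.377e-11 m³.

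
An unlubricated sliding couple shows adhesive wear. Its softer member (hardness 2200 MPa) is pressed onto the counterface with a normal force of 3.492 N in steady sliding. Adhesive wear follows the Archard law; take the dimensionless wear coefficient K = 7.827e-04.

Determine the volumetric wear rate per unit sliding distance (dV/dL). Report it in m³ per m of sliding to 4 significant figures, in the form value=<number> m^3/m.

value=1.242e-12 m^3/m

All working math keeps exact precision — the intermediates appear rounded; a lone final rounding: 4 significant figures.
Convert: Hardness H = 2200 MPa = 2.200e+09 Pa.
Working in SI base units: W = 3.492 N, H = 2.200e+09 Pa, K = 7.827e-04.
Sliding wear rate dV/dL = K·W/H (no L dependence): 7.827e-04 · 3.492 / 2.200e+09 = 1.242e-12 m³/m.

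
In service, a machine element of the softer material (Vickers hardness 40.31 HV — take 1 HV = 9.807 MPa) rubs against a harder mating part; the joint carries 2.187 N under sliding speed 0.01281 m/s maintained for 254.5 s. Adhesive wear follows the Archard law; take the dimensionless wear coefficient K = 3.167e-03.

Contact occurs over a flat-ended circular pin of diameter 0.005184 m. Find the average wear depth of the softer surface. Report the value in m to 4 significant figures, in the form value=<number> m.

value=2.706e-06 m

All arithmetic carries full float precision — printed values are rounded. Rounded once at the end to four significant figures.
Sliding distance L = v·t = 0.01281 m/s × 254.5 s = 3.260 m.
Hardness H = 40.31 HV × 9.807 MPa/HV = 395.3 MPa = 3.953e+08 Pa.
Contact area A = π·d²/4 = π·(0.005184 m)²/4 = 2.111e-05 m².
Collected in SI base units: W = 2.187 N, H = 3.953e+08 Pa, K = 3.167e-03.
Archard volume V = K·W·L/H = 3.167e-03 · 2.187 · 3.260 / 3.953e+08 = 5.712e-11 m³.
Depth h = V/A = 5.712e-11 / 2.111e-05 = 2.706e-06 m.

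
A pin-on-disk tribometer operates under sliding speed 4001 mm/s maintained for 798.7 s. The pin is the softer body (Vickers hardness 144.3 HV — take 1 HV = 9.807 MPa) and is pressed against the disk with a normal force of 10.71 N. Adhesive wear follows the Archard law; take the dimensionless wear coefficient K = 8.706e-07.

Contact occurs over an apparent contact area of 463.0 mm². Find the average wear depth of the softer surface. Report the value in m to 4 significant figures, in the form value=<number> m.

Intermediate values appear rounded. Every step carries full float precision. Rounded just once: four significant digits.
Convert: Sliding speed v = 4001 mm/s = 4.001 m/s. Sliding distance L = v·t = 4.001 m/s × 798.7 s = 3196 m.
Convert: Hardness H = 144.3 HV × 9.807 MPa/HV = 1415 MPa = 1.415e+09 Pa.
Convert: Contact area A = 463.0 mm² = 4.630e-04 m².
Expressed in SI base units: W = 10.71 N, H = 1.415e+09 Pa, K = 8.706e-07.
Apply Archard: V = K·W·L/H = 8.706e-07 · 10.71 · 3196 / 1.415e+09 = 2.106e-11 m³.
Average depth h = V/A = 2.106e-11 / 4.630e-04 = 4.548e-08 m.

value=4.548e-08 m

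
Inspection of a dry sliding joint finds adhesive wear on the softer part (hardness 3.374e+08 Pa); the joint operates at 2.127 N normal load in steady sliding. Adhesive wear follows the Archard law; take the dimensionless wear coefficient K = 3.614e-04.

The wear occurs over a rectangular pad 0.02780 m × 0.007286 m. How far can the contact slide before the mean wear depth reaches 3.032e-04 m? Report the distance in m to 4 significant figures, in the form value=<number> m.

value=2.696e+04 m

Each operation maintains full precision; intermediates are displayed rounded — a single final rounding: 4 significant figures.
Convert: Contact area A = 0.02780 m × 0.007286 m = 2.026e-04 m².
As SI base values: W = 2.127 N, H = 3.374e+08 Pa, K = 3.614e-04.
Wearable volume V_lim = h_lim·A = 3.032e-04 · 2.026e-04 = 6.141e-08 m³.
So the life L = V_lim·H/(K·W) = 6.141e-08 · 3.374e+08 / (3.614e-04 · 2.127) = 2.696e+04 m.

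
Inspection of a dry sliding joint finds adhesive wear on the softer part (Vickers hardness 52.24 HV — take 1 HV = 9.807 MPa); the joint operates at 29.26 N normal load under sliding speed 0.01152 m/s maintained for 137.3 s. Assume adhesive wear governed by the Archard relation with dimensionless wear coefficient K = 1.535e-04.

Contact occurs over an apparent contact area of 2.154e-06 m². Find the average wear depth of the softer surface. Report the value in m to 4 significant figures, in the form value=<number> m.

value=6.438e-06 m

The intermediates are displayed rounded — all arithmetic holds full float precision, and one final rounding, at 4 significant figures.
Distance covered L = v·t = 0.01152 m/s × 137.3 s = 1.582 m.
Hardness H = 52.24 HV × 9.807 MPa/HV = 512.3 MPa = 5.123e+08 Pa.
As SI base values: W = 29.26 N, H = 5.123e+08 Pa, K = 1.535e-04.
By Archard's law, V = K·W·L/H = 1.535e-04 · 29.26 · 1.582 / 5.123e+08 = 1.387e-11 m³.
Depth of wear h = V/A = 1.387e-11 / 2.154e-06 = 6.438e-06 m.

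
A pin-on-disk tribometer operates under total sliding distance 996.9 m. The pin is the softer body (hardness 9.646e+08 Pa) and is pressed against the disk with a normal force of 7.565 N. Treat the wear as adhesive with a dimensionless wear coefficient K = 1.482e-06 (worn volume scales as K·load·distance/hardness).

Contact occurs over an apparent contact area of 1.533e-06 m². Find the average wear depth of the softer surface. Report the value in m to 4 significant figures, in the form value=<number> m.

value=7.558e-06 m

All arithmetic holds full precision. The intermediates are displayed rounded, and rounded just once to 4 significant figures.
As SI base values: W = 7.565 N, H = 9.646e+08 Pa, K = 1.482e-06.
Worn volume V = K·W·L/H = 1.482e-06 · 7.565 · 996.9 / 9.646e+08 = 1.159e-11 m³.
Wear depth h = V/A = 1.159e-11 / 1.533e-06 = 7.558e-06 m.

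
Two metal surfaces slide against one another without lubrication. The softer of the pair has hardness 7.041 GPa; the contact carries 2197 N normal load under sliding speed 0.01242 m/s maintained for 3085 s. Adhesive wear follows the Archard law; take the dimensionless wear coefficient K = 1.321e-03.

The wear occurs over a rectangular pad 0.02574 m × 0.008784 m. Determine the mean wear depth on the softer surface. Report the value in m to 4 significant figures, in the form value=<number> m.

value=6.985e-05 m

All working math carries exact precision, and intermediate values are shown rounded — rounded once at the end, at 4 significant digits.
Total distance L = v·t = 0.01242 m/s × 3085 s = 38.32 m.
Hardness H = 7.041 GPa = 7.041e+09 Pa.
Contact area A = 0.02574 m × 0.008784 m = 2.261e-04 m².
Working in SI base units: W = 2197 N, H = 7.041e+09 Pa, K = 1.321e-03.
Wear volume V = K·W·L/H = 1.321e-03 · 2197 · 38.32 / 7.041e+09 = 1.579e-08 m³.
Average depth h = V/A = 1.579e-08 / 2.261e-04 = 6.985e-05 m.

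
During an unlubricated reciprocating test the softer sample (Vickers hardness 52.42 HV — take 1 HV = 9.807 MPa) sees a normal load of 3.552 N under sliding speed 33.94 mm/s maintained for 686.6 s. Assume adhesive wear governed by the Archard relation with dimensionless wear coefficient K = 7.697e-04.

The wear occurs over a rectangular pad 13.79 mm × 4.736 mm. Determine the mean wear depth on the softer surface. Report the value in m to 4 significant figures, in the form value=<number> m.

value=1.898e-06 m

The intermediates are printed rounded; the computation maintains exact precision; rounded once at the end to four significant digits.
Convert: Sliding speed v = 33.94 mm/s = 0.03394 m/s. Sliding distance L = v·t = 0.03394 m/s × 686.6 s = 23.30 m.
Convert: Hardness H = 52.42 HV × 9.807 MPa/HV = 514.1 MPa = 5.141e+08 Pa.
Convert: Pad sides 13.79 mm × 4.736 mm = 0.01379 m × 0.004736 m. Contact area A = 0.01379 m × 0.004736 m = 6.531e-05 m².
In SI base units: W = 3.552 N, H = 5.141e+08 Pa, K = 7.697e-04.
By Archard's law, V = K·W·L/H = 7.697e-04 · 3.552 · 23.30 / 5.141e+08 = 1.239e-10 m³.
Wear depth h = V/A = 1.239e-10 / 6.531e-05 = 1.898e-06 m.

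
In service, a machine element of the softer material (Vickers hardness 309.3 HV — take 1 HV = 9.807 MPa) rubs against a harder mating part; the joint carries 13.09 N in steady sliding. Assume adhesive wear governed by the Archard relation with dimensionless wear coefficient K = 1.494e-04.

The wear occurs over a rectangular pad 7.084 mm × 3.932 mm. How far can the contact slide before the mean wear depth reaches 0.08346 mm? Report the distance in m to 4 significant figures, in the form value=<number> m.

value=3606 m

Each operation carries exact precision; printed values are rounded — rounded just once to four significant digits.
Convert: Hardness H = 309.3 HV × 9.807 MPa/HV = 3033 MPa = 3.033e+09 Pa.
Convert: Pad sides 7.084 mm × 3.932 mm = 0.007084 m × 0.003932 m. Contact area A = 0.007084 m × 0.003932 m = 2.785e-05 m².
Convert: Depth limit h_lim = 0.08346 mm = 8.346e-05 m.
SI base units throughout: W = 13.09 N, H = 3.033e+09 Pa, K = 1.494e-04.
Allowed volume V_lim = h_lim·A = 8.346e-05 · 2.785e-05 = 2.325e-09 m³.
So the life L = V_lim·H/(K·W) = 2.325e-09 · 3.033e+09 / (1.494e-04 · 13.09) = 3606 m.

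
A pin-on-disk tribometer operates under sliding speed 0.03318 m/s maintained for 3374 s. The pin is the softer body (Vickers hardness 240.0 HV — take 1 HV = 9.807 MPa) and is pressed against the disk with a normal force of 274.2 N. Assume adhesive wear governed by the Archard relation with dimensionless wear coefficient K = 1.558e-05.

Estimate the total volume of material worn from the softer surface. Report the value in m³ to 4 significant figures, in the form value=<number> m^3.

value=2.032e-10 m^3

Every step runs at full float precision, and the intermediates appear rounded; rounded just once: 4 significant figures.
Path length L = v·t = 0.03318 m/s × 3374 s = 111.9 m.
Hardness H = 240.0 HV × 9.807 MPa/HV = 2354 MPa = 2.354e+09 Pa.
Restated in SI base units: W = 274.2 N, H = 2.354e+09 Pa, K = 1.558e-05.
Archard volume V = K·W·L/H = 1.558e-05 · 274.2 · 111.9 / 2.354e+09 = 2.032e-10 m³.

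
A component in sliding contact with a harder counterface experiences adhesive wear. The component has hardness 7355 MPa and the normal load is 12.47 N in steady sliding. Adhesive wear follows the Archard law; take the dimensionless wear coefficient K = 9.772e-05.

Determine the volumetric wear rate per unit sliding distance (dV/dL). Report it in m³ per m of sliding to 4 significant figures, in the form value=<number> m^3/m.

Intermediates are displayed rounded; the algebra maintains full float precision; one final rounding: 4 significant figures.
Convert: Hardness H = 7355 MPa = 7.355e+09 Pa.
SI base units throughout: W = 12.47 N, H = 7.355e+09 Pa, K = 9.772e-05.
Volumetric rate dV/dL = K·W/H (independent of L): 9.772e-05 · 12.47 / 7.355e+09 = 1.657e-13 m³/m.

value=1.657e-13 m^3/m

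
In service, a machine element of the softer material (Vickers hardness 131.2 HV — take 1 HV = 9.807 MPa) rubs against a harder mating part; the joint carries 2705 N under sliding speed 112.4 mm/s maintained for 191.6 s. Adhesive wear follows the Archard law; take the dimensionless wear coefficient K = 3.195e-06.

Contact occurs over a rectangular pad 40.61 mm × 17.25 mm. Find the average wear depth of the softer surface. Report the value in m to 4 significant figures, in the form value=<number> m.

value=2.065e-07 m

The intermediates are shown rounded, and all working math keeps full float precision; a lone final rounding to four significant figures.
Sliding speed v = 112.4 mm/s = 0.1124 m/s. Distance covered L = v·t = 0.1124 m/s × 191.6 s = 21.54 m.
Hardness H = 131.2 HV × 9.807 MPa/HV = 1287 MPa = 1.287e+09 Pa.
Pad sides 40.61 mm × 17.25 mm = 0.04061 m × 0.01725 m. Contact area A = 0.04061 m × 0.01725 m = 7.005e-04 m².
Expressed in SI base units: W = 2705 N, H = 1.287e+09 Pa, K = 3.195e-06.
The Archard volume V = K·W·L/H = 3.195e-06 · 2705 · 21.54 / 1.287e+09 = 1.447e-10 m³.
Depth h = V/A = 1.447e-10 / 7.005e-04 = 2.065e-07 m.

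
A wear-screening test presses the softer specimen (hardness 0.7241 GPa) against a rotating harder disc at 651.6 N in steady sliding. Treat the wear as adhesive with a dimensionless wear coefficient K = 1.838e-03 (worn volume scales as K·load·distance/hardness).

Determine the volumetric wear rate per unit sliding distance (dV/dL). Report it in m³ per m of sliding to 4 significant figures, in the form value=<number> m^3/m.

Intermediate values appear rounded; all working math holds full precision; one final rounding to four significant digits.
Convert: Hardness H = 0.7241 GPa = 7.241e+08 Pa.
In SI base units: W = 651.6 N, H = 7.241e+08 Pa, K = 1.838e-03.
Wear rate dV/dL = K·W/H — distance-free: 1.838e-03 · 651.6 / 7.241e+08 = 1.654e-09 m³/m.

value=1.654e-09 m^3/m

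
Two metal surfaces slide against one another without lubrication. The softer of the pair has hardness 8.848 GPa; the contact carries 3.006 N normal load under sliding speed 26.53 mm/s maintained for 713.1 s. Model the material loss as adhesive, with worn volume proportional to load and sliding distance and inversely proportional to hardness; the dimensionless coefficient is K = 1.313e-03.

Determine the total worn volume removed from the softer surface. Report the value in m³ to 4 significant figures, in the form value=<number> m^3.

value=8.439e-12 m^3

The computation runs at full precision — quoted intermediates are rounded; rounded once at the end: 4 significant digits.
Sliding speed v = 26.53 mm/s = 0.02653 m/s. Sliding distance L = v·t = 0.02653 m/s × 713.1 s = 18.92 m.
Hardness H = 8.848 GPa = 8.848e+09 Pa.
In SI base units, W = 3.006 N, H = 8.848e+09 Pa, K = 1.313e-03.
Archard relation: V = K·W·L/H = 1.313e-03 · 3.006 · 18.92 / 8.848e+09 = 8.439e-12 m³.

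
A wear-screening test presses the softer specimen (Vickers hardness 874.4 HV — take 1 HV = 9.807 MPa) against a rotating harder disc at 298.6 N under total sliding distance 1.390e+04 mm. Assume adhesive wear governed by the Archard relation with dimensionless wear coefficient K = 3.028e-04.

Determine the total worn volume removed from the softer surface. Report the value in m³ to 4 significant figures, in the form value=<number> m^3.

All working math runs at full float precision — displayed values are rounded. Rounded just once: 4 significant figures.
Convert: Total distance L = 1.390e+04 mm = 13.90 m.
Convert: Hardness H = 874.4 HV × 9.807 MPa/HV = 8575 MPa = 8.575e+09 Pa.
Restated in SI base units: W = 298.6 N, H = 8.575e+09 Pa, K = 3.028e-04.
Archard volume V = K·W·L/H = 3.028e-04 · 298.6 · 13.90 / 8.575e+09 = 1.466e-10 m³.

value=1.466e-10 m^3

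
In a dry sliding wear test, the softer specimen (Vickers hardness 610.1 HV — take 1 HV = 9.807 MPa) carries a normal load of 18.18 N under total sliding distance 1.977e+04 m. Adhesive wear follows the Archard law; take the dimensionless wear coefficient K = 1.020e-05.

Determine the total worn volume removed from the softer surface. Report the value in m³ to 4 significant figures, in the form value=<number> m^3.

value=6.127e-10 m^3

Intermediate values are printed rounded, and all working math keeps full precision; rounded once at the end, at four significant digits.
Convert: Hardness H = 610.1 HV × 9.807 MPa/HV = 5983 MPa = 5.983e+09 Pa.
In SI base units, W = 18.18 N, H = 5.983e+09 Pa, K = 1.020e-05.
Archard relation: V = K·W·L/H = 1.020e-05 · 18.18 · 1.977e+04 / 5.983e+09 = 6.127e-10 m³.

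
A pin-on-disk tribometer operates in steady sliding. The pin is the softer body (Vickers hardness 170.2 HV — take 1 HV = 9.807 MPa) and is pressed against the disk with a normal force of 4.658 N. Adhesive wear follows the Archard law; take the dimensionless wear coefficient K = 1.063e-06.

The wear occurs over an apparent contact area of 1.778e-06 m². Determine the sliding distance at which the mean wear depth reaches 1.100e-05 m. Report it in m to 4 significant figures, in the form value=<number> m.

value=6593 m

The algebra keeps full float precision. Intermediate values are shown rounded. Rounded once at the end to 4 significant digits.
Hardness H = 170.2 HV × 9.807 MPa/HV = 1669 MPa = 1.669e+09 Pa.
As SI base values: W = 4.658 N, H = 1.669e+09 Pa, K = 1.063e-06.
Permissible volume V_lim = h_lim·A = 1.100e-05 · 1.778e-06 = 1.956e-11 m³.
Inverting, life L = V_lim·H/(K·W) = 1.956e-11 · 1.669e+09 / (1.063e-06 · 4.658) = 6593 m.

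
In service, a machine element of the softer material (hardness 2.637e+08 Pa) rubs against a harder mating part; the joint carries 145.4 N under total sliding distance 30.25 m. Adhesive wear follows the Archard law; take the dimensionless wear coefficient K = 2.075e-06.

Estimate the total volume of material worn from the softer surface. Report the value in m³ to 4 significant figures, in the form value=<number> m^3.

All arithmetic keeps full precision, and intermediates are shown rounded — rounded once at the end to four significant digits.
Working in SI base units: W = 145.4 N, H = 2.637e+08 Pa, K = 2.075e-06.
By Archard's law, V = K·W·L/H = 2.075e-06 · 145.4 · 30.25 / 2.637e+08 = 3.461e-11 m³.

value=3.461e-11 m^3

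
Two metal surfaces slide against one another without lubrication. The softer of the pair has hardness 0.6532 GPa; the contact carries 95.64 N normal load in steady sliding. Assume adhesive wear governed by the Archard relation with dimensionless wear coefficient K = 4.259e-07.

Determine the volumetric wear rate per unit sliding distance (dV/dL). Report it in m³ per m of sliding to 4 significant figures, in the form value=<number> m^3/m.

value=6.236e-14 m^3/m

Intermediates appear rounded — all working math maintains full float precision; a lone final rounding, at 4 significant digits.
Hardness H = 0.6532 GPa = 6.532e+08 Pa.
Expressed in SI base units: W = 95.64 N, H = 6.532e+08 Pa, K = 4.259e-07.
Sliding wear rate dV/dL = K·W/H: 4.259e-07 · 95.64 / 6.532e+08 = 6.236e-14 m³/m.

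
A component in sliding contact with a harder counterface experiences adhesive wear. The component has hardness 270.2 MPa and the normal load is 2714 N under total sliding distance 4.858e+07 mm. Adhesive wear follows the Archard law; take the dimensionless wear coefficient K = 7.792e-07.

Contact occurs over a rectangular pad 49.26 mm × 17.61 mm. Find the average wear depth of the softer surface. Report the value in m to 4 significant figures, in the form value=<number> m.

All arithmetic keeps exact precision. The intermediates are printed rounded — a lone final rounding to 4 significant figures.
The distance L = 4.858e+07 mm = 4.858e+04 m.
Hardness H = 270.2 MPa = 2.702e+08 Pa.
Pad sides 49.26 mm × 17.61 mm = 0.04926 m × 0.01761 m. Contact area A = 0.04926 m × 0.01761 m = 8.675e-04 m².
Restated in SI base units: W = 2714 N, H = 2.702e+08 Pa, K = 7.792e-07.
Volume removed: V = K·W·L/H = 7.792e-07 · 2714 · 4.858e+04 / 2.702e+08 = 3.802e-07 m³.
Depth of wear h = V/A = 3.802e-07 / 8.675e-04 = 4.383e-04 m.

value=4.383e-04 m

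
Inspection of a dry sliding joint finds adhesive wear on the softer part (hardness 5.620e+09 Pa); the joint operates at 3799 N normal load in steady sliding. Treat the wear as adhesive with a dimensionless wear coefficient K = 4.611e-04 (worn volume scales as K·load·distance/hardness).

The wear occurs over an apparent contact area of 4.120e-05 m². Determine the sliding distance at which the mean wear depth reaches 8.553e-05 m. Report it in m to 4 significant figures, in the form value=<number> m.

All working math maintains full precision; the intermediates are displayed rounded. Rounded just once, at four significant digits.
As SI base values: W = 3799 N, H = 5.620e+09 Pa, K = 4.611e-04.
Volume at the limit: V_lim = h_lim·A = 8.553e-05 · 4.120e-05 = 3.524e-09 m³.
So the life L = V_lim·H/(K·W) = 3.524e-09 · 5.620e+09 / (4.611e-04 · 3799) = 11.31 m.

value=11.31 m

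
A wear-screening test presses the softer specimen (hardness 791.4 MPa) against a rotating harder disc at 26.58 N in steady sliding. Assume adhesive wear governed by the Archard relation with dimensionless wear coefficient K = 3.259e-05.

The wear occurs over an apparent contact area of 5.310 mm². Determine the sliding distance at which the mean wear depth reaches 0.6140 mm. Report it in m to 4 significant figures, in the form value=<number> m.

Shown intermediates are rounded. All arithmetic keeps full float precision; rounded just once, at four significant figures.
Hardness H = 791.4 MPa = 7.914e+08 Pa.
Contact area A = 5.310 mm² = 5.310e-06 m².
Depth limit h_lim = 0.6140 mm = 6.140e-04 m.
Expressed in SI base units: W = 26.58 N, H = 7.914e+08 Pa, K = 3.259e-05.
Allowed volume V_lim = h_lim·A = 6.140e-04 · 5.310e-06 = 3.260e-09 m³.
So the life L = V_lim·H/(K·W) = 3.260e-09 · 7.914e+08 / (3.259e-05 · 26.58) = 2979 m.

value=2979 m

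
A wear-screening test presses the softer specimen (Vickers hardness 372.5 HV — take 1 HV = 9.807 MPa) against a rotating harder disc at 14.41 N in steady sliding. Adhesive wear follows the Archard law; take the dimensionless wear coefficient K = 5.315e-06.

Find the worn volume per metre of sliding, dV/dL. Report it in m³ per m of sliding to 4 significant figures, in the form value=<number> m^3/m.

Intermediate values are shown rounded. Every step maintains full float precision, and one final rounding: 4 significant figures.
Convert: Hardness H = 372.5 HV × 9.807 MPa/HV = 3653 MPa = 3.653e+09 Pa.
Collected in SI base units: W = 14.41 N, H = 3.653e+09 Pa, K = 5.315e-06.
Wear rate dV/dL = K·W/H, so: 5.315e-06 · 14.41 / 3.653e+09 = 2.097e-14 m³/m.

value=2.097e-14 m^3/m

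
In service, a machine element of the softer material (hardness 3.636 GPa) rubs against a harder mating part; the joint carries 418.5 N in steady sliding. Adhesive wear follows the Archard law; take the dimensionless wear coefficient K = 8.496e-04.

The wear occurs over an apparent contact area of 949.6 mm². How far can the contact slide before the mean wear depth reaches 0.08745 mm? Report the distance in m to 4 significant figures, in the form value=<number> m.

All arithmetic maintains full float precision. Intermediates are printed rounded; a single final rounding, at 4 significant digits.
Hardness H = 3.636 GPa = 3.636e+09 Pa.
Contact area A = 949.6 mm² = 9.496e-04 m².
Depth limit h_lim = 0.08745 mm = 8.745e-05 m.
SI base units throughout: W = 418.5 N, H = 3.636e+09 Pa, K = 8.496e-04.
Limit volume V_lim = h_lim·A = 8.745e-05 · 9.496e-04 = 8.304e-08 m³.
Sliding life L = V_lim·H/(K·W) = 8.304e-08 · 3.636e+09 / (8.496e-04 · 418.5) = 849.2 m.

value=849.2 m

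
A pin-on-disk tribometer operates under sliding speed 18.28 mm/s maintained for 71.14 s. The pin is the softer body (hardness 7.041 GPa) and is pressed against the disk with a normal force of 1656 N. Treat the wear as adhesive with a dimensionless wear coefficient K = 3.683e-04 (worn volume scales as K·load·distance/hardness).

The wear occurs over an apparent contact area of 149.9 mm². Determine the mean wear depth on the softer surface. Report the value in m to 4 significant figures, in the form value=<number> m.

Each operation runs at exact precision. The intermediates are shown rounded, and one final rounding: four significant digits.
Convert: Sliding speed v = 18.28 mm/s = 0.01828 m/s. Total distance L = v·t = 0.01828 m/s × 71.14 s = 1.300 m.
Convert: Hardness H = 7.041 GPa = 7.041e+09 Pa.
Convert: Contact area A = 149.9 mm² = 1.499e-04 m².
Restated in SI base units: W = 1656 N, H = 7.041e+09 Pa, K = 3.683e-04.
By Archard's law, V = K·W·L/H = 3.683e-04 · 1656 · 1.300 / 7.041e+09 = 1.126e-10 m³.
Mean wear depth h = V/A = 1.126e-10 / 1.499e-04 = 7.515e-07 m.

value=7.515e-07 m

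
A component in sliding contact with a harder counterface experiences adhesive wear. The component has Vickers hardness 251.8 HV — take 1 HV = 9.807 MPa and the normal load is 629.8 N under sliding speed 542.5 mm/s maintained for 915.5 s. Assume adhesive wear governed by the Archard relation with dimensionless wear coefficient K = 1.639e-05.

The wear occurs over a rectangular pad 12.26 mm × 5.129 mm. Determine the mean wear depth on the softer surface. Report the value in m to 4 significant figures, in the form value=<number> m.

Every step carries full float precision, and the intermediates are shown rounded — one final rounding, at 4 significant digits.
Convert: Sliding speed v = 542.5 mm/s = 0.5425 m/s. Distance L = v·t = 0.5425 m/s × 915.5 s = 496.7 m.
Convert: Hardness H = 251.8 HV × 9.807 MPa/HV = 2469 MPa = 2.469e+09 Pa.
Convert: Pad sides 12.26 mm × 5.129 mm = 0.01226 m × 0.005129 m. Contact area A = 0.01226 m × 0.005129 m = 6.288e-05 m².
Expressed in SI base units: W = 629.8 N, H = 2.469e+09 Pa, K = 1.639e-05.
Archard relation: V = K·W·L/H = 1.639e-05 · 629.8 · 496.7 / 2.469e+09 = 2.076e-09 m³.
Wear depth h = V/A = 2.076e-09 / 6.288e-05 = 3.302e-05 m.

value=3.302e-05 m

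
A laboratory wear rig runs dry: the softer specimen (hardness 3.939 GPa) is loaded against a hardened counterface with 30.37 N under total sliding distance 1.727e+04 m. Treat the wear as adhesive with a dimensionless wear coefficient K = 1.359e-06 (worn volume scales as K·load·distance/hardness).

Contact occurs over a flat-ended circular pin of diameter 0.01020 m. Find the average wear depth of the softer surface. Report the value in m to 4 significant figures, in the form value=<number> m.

value=2.215e-06 m

Printed values are rounded; the algebra runs at exact precision. Rounded just once to four significant digits.
Hardness H = 3.939 GPa = 3.939e+09 Pa.
Contact area A = π·d²/4 = π·(0.01020 m)²/4 = 8.171e-05 m².
SI base units throughout: W = 30.37 N, H = 3.939e+09 Pa, K = 1.359e-06.
By Archard's law, V = K·W·L/H = 1.359e-06 · 30.37 · 1.727e+04 / 3.939e+09 = 1.810e-10 m³.
Mean wear depth h = V/A = 1.810e-10 / 8.171e-05 = 2.215e-06 m.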